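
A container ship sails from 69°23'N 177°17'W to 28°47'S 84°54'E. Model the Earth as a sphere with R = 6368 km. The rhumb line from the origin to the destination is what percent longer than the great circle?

Great circle: σ = 2.0859 rad → d_gc = Rσ = 13283.1 km
Rhumb: Δφ = -1.7133, Δλ = -1.7072, Δψ = -2.2293, q = Δφ/Δψ = 0.7685 → d_rh = R√(Δφ²+q²Δλ²) = 13742.2 km
Excess = (13742.2 − 13283.1) / 13283.1 = 459.1 / 13283.1 = 3.46% ≈ 3.5%

3.5%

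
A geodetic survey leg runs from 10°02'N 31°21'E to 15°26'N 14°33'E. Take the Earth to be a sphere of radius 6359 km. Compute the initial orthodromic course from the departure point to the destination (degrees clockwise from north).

N = sin Δλ·cos φ₂ = -0.2786;  D = cos φ₁ sin φ₂ − sin φ₁ cos φ₂ cos Δλ = +0.1013
initial course = atan2(N, D) = 289.98°

290.0°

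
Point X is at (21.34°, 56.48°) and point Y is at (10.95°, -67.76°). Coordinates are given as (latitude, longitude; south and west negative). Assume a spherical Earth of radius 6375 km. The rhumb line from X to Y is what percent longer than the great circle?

2.7%

Great circle: σ = 2.0324 rad → d_gc = Rσ = 12956.8 km
Rhumb: Δφ = -0.1813, Δλ = -2.1684, Δψ = -0.1891, q = Δφ/Δψ = 0.9590 → d_rh = R√(Δφ²+q²Δλ²) = 13307.4 km
Excess = (13307.4 − 12956.8) / 12956.8 = 350.6 / 12956.8 = 2.71% ≈ 2.7%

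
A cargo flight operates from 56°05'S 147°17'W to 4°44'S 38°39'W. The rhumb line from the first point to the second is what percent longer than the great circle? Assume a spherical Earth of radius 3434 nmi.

5.9%

Great circle: σ = 1.6802 rad → d_gc = Rσ = 5769.8 nmi
Rhumb: Δφ = +0.8962, Δλ = +1.8960, Δψ = +1.1049, q = Δφ/Δψ = 0.8111 → d_rh = R√(Δφ²+q²Δλ²) = 6112.4 nmi
Excess = (6112.4 − 5769.8) / 5769.8 = 342.6 / 5769.8 = 5.94% ≈ 5.9%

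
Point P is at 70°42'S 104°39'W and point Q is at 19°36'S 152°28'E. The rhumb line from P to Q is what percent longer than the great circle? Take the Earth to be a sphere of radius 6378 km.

8.7%

Great circle: σ = 1.3210 rad → d_gc = Rσ = 8425.5 km
Rhumb: Δφ = +0.8919, Δλ = -1.7957, Δψ = +1.4228, q = Δφ/Δψ = 0.6268 → d_rh = R√(Δφ²+q²Δλ²) = 9159.4 km
Excess = (9159.4 − 8425.5) / 8425.5 = 733.9 / 8425.5 = 8.71% ≈ 8.7%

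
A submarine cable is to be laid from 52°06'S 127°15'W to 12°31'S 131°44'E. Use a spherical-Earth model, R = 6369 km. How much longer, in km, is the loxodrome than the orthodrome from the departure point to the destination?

Great circle: cos σ = sin φ₁ sin φ₂ + cos φ₁ cos φ₂ cos Δλ,  σ = 1.5143 rad → d_gc = 9644.9 km
Rhumb line: Δψ = +0.8488, q = Δφ/Δψ = 0.8139, d_rh = R√(Δφ²+q²Δλ²) = 10143.8 km
Excess = 10143.8 − 9644.9 = 498.9 ≈ 499 km

499 km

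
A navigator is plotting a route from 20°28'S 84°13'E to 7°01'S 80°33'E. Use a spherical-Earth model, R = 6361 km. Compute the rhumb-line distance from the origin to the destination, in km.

1544 km

Δψ = ln[tan(π/4+φ₂/2)/tan(π/4+φ₁/2)] = +0.2423;  Δφ = +0.2347 rad,  Δλ = -0.0640 rad
q = Δφ/Δψ = 0.9689
d = R·√(Δφ² + q²Δλ²) = 6361·0.24280 = 1544 km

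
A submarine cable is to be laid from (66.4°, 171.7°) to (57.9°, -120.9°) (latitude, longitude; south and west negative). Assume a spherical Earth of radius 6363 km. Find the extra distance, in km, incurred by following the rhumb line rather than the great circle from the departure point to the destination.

Great circle: cos σ = sin φ₁ sin φ₂ + cos φ₁ cos φ₂ cos Δλ,  σ = 0.5394 rad → d_gc = 3432.1 km
Rhumb line: Δψ = -0.3200, q = Δφ/Δψ = 0.4636, d_rh = R√(Δφ²+q²Δλ²) = 3596.5 km
Excess = 3596.5 − 3432.1 = 164.4 ≈ 164 km

164 km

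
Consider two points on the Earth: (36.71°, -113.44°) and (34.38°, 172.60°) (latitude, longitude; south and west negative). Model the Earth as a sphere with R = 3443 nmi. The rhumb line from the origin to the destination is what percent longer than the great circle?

Great circle: σ = 1.0235 rad → d_gc = Rσ = 3524.0 nmi
Rhumb: Δφ = -0.0407, Δλ = -1.2908, Δψ = -0.0500, q = Δφ/Δψ = 0.8135 → d_rh = R√(Δφ²+q²Δλ²) = 3618.4 nmi
Excess = (3618.4 − 3524.0) / 3524.0 = 94.4 / 3524.0 = 2.68% ≈ 2.7%

2.7%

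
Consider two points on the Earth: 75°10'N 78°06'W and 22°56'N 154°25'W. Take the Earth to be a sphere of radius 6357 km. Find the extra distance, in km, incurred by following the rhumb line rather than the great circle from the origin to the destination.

346 km

Great circle: cos σ = sin φ₁ sin φ₂ + cos φ₁ cos φ₂ cos Δλ,  σ = 1.1236 rad → d_gc = 7142.7 km
Rhumb line: Δψ = -1.6275, q = Δφ/Δψ = 0.5602, d_rh = R√(Δφ²+q²Δλ²) = 7488.8 km
Excess = 7488.8 − 7142.7 = 346.1 ≈ 346 km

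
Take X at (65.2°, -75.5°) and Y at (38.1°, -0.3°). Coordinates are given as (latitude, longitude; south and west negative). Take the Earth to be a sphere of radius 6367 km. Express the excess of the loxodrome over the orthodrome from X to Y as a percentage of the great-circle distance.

4.9%

Great circle: σ = 0.8705 rad → d_gc = Rσ = 5542.4 km
Rhumb: Δφ = -0.4730, Δλ = +1.3125, Δψ = -0.7945, q = Δφ/Δψ = 0.5953 → d_rh = R√(Δφ²+q²Δλ²) = 5815.2 km
Excess = (5815.2 − 5542.4) / 5542.4 = 272.8 / 5542.4 = 4.92% ≈ 4.9%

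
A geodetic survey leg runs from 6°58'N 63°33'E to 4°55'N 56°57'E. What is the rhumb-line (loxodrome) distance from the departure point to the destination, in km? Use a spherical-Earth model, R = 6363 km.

Δψ = ln[tan(π/4+φ₂/2)/tan(π/4+φ₁/2)] = -0.0360;  Δφ = -0.0358 rad,  Δλ = -0.1152 rad
q = Δφ/Δψ = 0.9946
d = R·√(Δφ² + q²Δλ²) = 6363·0.12002 = 764 km

764 km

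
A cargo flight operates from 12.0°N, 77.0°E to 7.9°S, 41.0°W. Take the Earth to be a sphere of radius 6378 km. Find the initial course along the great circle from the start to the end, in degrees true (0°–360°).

267.5°

N = sin Δλ·cos φ₂ = -0.8746;  D = cos φ₁ sin φ₂ − sin φ₁ cos φ₂ cos Δλ = -0.0378
initial course = atan2(N, D) = 267.53°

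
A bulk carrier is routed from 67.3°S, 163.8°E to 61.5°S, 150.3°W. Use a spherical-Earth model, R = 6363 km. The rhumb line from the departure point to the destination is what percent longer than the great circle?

Great circle: σ = 0.3514 rad → d_gc = Rσ = 2236.1 km
Rhumb: Δφ = +0.1012, Δλ = +0.8011, Δψ = +0.2353, q = Δφ/Δψ = 0.4303 → d_rh = R√(Δφ²+q²Δλ²) = 2286.0 km
Excess = (2286.0 − 2236.1) / 2236.1 = 49.9 / 2236.1 = 2.23% ≈ 2.2%

2.2%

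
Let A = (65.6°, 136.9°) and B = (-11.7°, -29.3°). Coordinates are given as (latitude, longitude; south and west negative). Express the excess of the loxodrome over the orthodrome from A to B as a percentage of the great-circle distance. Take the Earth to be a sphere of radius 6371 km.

20.1%

Great circle: σ = 2.1865 rad → d_gc = Rσ = 13930.1 km
Rhumb: Δφ = -1.3491, Δλ = -2.9007, Δψ = -1.7372, q = Δφ/Δψ = 0.7766 → d_rh = R√(Δφ²+q²Δλ²) = 16729.7 km
Excess = (16729.7 − 13930.1) / 13930.1 = 2799.6 / 13930.1 = 20.10% ≈ 20.1%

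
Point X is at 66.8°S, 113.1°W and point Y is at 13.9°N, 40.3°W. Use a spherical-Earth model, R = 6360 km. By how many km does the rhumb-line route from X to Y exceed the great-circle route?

232 km

Great circle: cos σ = sin φ₁ sin φ₂ + cos φ₁ cos φ₂ cos Δλ,  σ = 1.6787 rad → d_gc = 10676.7 km
Rhumb line: Δψ = +1.8284, q = Δφ/Δψ = 0.7703, d_rh = R√(Δφ²+q²Δλ²) = 10908.5 km
Excess = 10908.5 − 10676.7 = 231.8 ≈ 232 km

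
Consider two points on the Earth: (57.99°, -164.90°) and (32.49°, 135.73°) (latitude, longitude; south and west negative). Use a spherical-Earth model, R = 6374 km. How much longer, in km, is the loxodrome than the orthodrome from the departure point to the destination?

Great circle: cos σ = sin φ₁ sin φ₂ + cos φ₁ cos φ₂ cos Δλ,  σ = 0.8186 rad → d_gc = 5217.5 km
Rhumb line: Δψ = -0.6487, q = Δφ/Δψ = 0.6861, d_rh = R√(Δφ²+q²Δλ²) = 5346.2 km
Excess = 5346.2 − 5217.5 = 128.7 ≈ 129 km

129 km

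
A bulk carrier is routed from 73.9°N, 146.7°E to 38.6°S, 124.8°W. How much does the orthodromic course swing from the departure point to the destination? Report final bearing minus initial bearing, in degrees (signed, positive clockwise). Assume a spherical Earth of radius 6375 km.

+56.0°

At departure: θ₁ = atan2(sin Δλ cos φ₂, cos φ₁ sin φ₂ − sin φ₁ cos φ₂ cos Δλ) = 103.85°
At arrival: θ₂ = atan2(sin Δλ cos φ₁, −cos φ₂ sin φ₁ + sin φ₂ cos φ₁ cos Δλ) = 159.85°
Δθ = θ₂ − θ₁ = +56.0°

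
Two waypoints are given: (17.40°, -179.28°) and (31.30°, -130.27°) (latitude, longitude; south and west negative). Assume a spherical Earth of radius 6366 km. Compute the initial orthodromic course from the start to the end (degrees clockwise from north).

N = sin Δλ·cos φ₂ = +0.6450;  D = cos φ₁ sin φ₂ − sin φ₁ cos φ₂ cos Δλ = +0.3281
initial course = atan2(N, D) = 63.03°

63.0°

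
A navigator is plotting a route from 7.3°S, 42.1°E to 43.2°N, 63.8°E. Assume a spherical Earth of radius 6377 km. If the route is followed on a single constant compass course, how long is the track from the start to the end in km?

6038 km

Δψ = ln[tan(π/4+φ₂/2)/tan(π/4+φ₁/2)] = +0.9654;  Δφ = +0.8814 rad,  Δλ = +0.3787 rad
q = Δφ/Δψ = 0.9130
d = R·√(Δφ² + q²Δλ²) = 6377·0.94679 = 6038 km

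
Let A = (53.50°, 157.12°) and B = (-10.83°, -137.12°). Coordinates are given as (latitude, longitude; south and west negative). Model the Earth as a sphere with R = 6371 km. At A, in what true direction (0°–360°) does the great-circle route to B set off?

116.0°

N = sin Δλ·cos φ₂ = +0.8956;  D = cos φ₁ sin φ₂ − sin φ₁ cos φ₂ cos Δλ = -0.4359
initial course = atan2(N, D) = 115.95°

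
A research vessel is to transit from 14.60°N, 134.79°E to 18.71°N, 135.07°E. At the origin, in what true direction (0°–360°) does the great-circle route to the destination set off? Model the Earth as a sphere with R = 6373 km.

3.7°

θ = atan2( sin Δλ·cos φ₂ ,  cos φ₁ sin φ₂ − sin φ₁ cos φ₂ cos Δλ )
  = atan2(+0.0046, +0.0717) = 3.69°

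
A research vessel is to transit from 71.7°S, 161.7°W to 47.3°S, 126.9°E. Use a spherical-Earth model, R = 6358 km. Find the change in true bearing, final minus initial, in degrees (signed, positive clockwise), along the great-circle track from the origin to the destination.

At departure: θ₁ = atan2(sin Δλ cos φ₂, cos φ₁ sin φ₂ − sin φ₁ cos φ₂ cos Δλ) = 267.74°
At arrival: θ₂ = atan2(sin Δλ cos φ₁, −cos φ₂ sin φ₁ + sin φ₂ cos φ₁ cos Δλ) = 332.44°
Δθ = θ₂ − θ₁ = +64.7°

+64.7°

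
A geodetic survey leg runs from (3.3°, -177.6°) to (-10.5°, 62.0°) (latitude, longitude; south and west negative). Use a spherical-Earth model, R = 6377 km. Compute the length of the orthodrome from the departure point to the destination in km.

Haversine: a = sin²(Δφ/2)+cos φ₁ cos φ₂ sin²(Δλ/2) = 0.75361;  σ = 2·atan2(√a,√(1−a))
σ = 120.479° → d = Rσ = 6377·2.10276 = 13409 km

13409 km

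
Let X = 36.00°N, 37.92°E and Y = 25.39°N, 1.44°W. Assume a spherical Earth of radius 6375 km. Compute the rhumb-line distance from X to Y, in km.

3938 km

Δψ = ln[tan(π/4+φ₂/2)/tan(π/4+φ₁/2)] = -0.2159;  Δφ = -0.1852 rad,  Δλ = -0.6870 rad
q = Δφ/Δψ = 0.8578
d = R·√(Δφ² + q²Δλ²) = 6375·0.61769 = 3938 km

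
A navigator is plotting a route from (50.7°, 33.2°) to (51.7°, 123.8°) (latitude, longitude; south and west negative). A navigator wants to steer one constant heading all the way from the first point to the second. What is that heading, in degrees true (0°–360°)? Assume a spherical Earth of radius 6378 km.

89.0°

Δψ = ln[tan(π/4+φ₂/2)/tan(π/4+φ₁/2)] = +0.0279
Δλ = +1.5813 rad (taken the short way round)
course = atan2(Δλ, Δψ) = 88.99°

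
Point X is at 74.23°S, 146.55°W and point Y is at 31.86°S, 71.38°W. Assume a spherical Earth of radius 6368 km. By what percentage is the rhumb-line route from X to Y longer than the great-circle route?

Great circle: σ = 0.9679 rad → d_gc = Rσ = 6163.4 km
Rhumb: Δφ = +0.7395, Δλ = +1.3120, Δψ = +1.3898, q = Δφ/Δψ = 0.5321 → d_rh = R√(Δφ²+q²Δλ²) = 6476.0 km
Excess = (6476.0 − 6163.4) / 6163.4 = 312.6 / 6163.4 = 5.07% ≈ 5.1%

5.1%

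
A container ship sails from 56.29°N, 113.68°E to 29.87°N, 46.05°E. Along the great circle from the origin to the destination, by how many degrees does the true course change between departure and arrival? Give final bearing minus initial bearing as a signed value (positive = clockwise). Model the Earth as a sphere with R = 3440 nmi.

Initial bearing θ₁ = atan2(sin Δλ cos φ₂, cos φ₁ sin φ₂ − sin φ₁ cos φ₂ cos Δλ) = 270.13°
Final bearing θ₂ = (initial bearing from the destination back to the start) + 180° = 219.79°
Δθ = θ₂ − θ₁ = -50.3°

-50.3°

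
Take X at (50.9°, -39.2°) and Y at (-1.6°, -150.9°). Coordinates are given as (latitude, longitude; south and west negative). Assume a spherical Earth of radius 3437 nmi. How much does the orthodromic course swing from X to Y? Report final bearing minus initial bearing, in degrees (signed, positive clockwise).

-68.9°

At departure: θ₁ = atan2(sin Δλ cos φ₂, cos φ₁ sin φ₂ − sin φ₁ cos φ₂ cos Δλ) = 286.17°
At arrival: θ₂ = atan2(sin Δλ cos φ₁, −cos φ₂ sin φ₁ + sin φ₂ cos φ₁ cos Δλ) = 217.30°
Δθ = θ₂ − θ₁ = -68.9°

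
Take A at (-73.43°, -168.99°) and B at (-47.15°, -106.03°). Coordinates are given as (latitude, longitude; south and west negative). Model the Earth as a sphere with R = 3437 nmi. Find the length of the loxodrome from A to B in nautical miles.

2354 nmi

Rhumb course C = atan2(Δλ, Δψ) with Δψ = ln[tan(π/4+φ₂/2)/tan(π/4+φ₁/2)] = +0.9913, Δλ = +1.0989 → C = 47.95°
d = R·|Δφ| / |cos C| = 3437·0.45867 / 0.66983 = 2354 nmi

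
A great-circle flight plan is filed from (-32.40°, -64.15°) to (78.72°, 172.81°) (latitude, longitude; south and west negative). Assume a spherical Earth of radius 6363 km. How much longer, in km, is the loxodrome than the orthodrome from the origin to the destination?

1117 km

Great circle: cos σ = sin φ₁ sin φ₂ + cos φ₁ cos φ₂ cos Δλ,  σ = 2.2338 rad → d_gc = 14214.0 km
Rhumb line: Δψ = +2.9134, q = Δφ/Δψ = 0.6657, d_rh = R√(Δφ²+q²Δλ²) = 15330.6 km
Excess = 15330.6 − 14214.0 = 1116.6 ≈ 1117 km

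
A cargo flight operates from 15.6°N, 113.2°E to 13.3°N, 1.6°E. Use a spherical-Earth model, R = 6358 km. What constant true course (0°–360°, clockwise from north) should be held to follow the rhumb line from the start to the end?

268.8°

Δψ = ln[tan(π/4+φ₂/2)/tan(π/4+φ₁/2)] = -0.0415
Δλ = -1.9478 rad (taken the short way round)
course = atan2(Δλ, Δψ) = 268.78°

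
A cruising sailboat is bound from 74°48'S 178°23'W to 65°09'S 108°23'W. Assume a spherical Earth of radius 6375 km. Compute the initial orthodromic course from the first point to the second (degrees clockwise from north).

θ = atan2( sin Δλ·cos φ₂ ,  cos φ₁ sin φ₂ − sin φ₁ cos φ₂ cos Δλ )
  = atan2(+0.3949, -0.0992) = 104.10°

104.1°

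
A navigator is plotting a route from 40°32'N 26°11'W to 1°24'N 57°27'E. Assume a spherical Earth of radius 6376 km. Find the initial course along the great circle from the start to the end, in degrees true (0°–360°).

N = sin Δλ·cos φ₂ = +0.9935;  D = cos φ₁ sin φ₂ − sin φ₁ cos φ₂ cos Δλ = -0.0535
initial course = atan2(N, D) = 93.08°

93.1°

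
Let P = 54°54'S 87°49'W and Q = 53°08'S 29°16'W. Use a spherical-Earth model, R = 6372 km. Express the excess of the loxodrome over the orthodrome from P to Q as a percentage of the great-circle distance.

3.0%

Great circle: σ = 0.5835 rad → d_gc = Rσ = 3718.0 km
Rhumb: Δφ = +0.0308, Δλ = +1.0219, Δψ = +0.0525, q = Δφ/Δψ = 0.5874 → d_rh = R√(Δφ²+q²Δλ²) = 3830.1 km
Excess = (3830.1 − 3718.0) / 3718.0 = 112.1 / 3718.0 = 3.02% ≈ 3.0%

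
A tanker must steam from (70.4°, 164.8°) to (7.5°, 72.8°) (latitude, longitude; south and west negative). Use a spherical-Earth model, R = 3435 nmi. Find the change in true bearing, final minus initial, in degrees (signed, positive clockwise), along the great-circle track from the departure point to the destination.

At departure: θ₁ = atan2(sin Δλ cos φ₂, cos φ₁ sin φ₂ − sin φ₁ cos φ₂ cos Δλ) = 274.41°
At arrival: θ₂ = atan2(sin Δλ cos φ₁, −cos φ₂ sin φ₁ + sin φ₂ cos φ₁ cos Δλ) = 199.72°
Δθ = θ₂ − θ₁ = -74.7°

-74.7°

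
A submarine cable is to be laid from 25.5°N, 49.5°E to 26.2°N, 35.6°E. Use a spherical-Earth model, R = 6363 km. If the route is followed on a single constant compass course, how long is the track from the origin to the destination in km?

1391 km

Δψ = ln[tan(π/4+φ₂/2)/tan(π/4+φ₁/2)] = +0.0136;  Δφ = +0.0122 rad,  Δλ = -0.2426 rad
q = Δφ/Δψ = 0.8999
d = R·√(Δφ² + q²Δλ²) = 6363·0.21867 = 1391 km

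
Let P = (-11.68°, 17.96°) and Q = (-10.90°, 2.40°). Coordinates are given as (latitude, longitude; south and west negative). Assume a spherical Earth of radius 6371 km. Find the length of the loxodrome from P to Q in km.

1699 km

Rhumb course C = atan2(Δλ, Δψ) with Δψ = ln[tan(π/4+φ₂/2)/tan(π/4+φ₁/2)] = +0.0139, Δλ = -0.2716 → C = 272.93°
d = R·|Δφ| / |cos C| = 6371·0.01361 / 0.05105 = 1699 km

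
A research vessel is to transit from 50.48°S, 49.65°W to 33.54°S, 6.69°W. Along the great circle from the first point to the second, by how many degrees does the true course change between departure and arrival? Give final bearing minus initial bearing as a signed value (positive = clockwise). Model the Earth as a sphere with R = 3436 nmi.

-29.8°

Initial bearing θ₁ = atan2(sin Δλ cos φ₂, cos φ₁ sin φ₂ − sin φ₁ cos φ₂ cos Δλ) = 78.17°
Final bearing θ₂ = (initial bearing from the destination back to the start) + 180° = 48.35°
Δθ = θ₂ − θ₁ = -29.8°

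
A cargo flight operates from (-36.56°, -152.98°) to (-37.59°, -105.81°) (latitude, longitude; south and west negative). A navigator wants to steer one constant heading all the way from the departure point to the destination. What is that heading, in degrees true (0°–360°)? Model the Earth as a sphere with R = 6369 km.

Meridional parts: M(φ₁)=-0.6864, M(φ₂)=-0.7089 → ΔM = -0.0225;  Δλ = +0.8233 rad
tan C = Δλ / ΔM = -36.5372 → C = 91.57°

91.6°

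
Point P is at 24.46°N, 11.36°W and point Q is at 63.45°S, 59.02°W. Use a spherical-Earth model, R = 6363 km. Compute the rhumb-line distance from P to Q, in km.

10671 km

Rhumb course C = atan2(Δλ, Δψ) with Δψ = ln[tan(π/4+φ₂/2)/tan(π/4+φ₁/2)] = -1.8847, Δλ = -0.8318 → C = 203.81°
d = R·|Δφ| / |cos C| = 6363·1.53432 / 0.91486 = 10671 km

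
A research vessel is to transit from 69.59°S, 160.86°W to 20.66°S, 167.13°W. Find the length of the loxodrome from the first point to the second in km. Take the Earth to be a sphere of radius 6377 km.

Rhumb course C = atan2(Δλ, Δψ) with Δψ = ln[tan(π/4+φ₂/2)/tan(π/4+φ₁/2)] = +1.3460, Δλ = -0.1094 → C = 355.35°
d = R·|Δφ| / |cos C| = 6377·0.85399 / 0.99671 = 5464 km

5464 km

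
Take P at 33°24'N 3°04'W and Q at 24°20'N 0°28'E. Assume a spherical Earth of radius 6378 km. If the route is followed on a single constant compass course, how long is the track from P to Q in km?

1066 km

Rhumb course C = atan2(Δλ, Δψ) with Δψ = ln[tan(π/4+φ₂/2)/tan(π/4+φ₁/2)] = -0.1810, Δλ = +0.0617 → C = 161.19°
d = R·|Δφ| / |cos C| = 6378·0.15824 / 0.94657 = 1066 km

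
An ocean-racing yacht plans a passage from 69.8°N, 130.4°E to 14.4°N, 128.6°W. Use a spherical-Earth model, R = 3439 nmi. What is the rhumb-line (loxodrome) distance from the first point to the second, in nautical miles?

5189 nmi

Δψ = ln[tan(π/4+φ₂/2)/tan(π/4+φ₁/2)] = -1.4712;  Δφ = -0.9669 rad,  Δλ = +1.7628 rad
q = Δφ/Δψ = 0.6572
d = R·√(Δφ² + q²Δλ²) = 3439·1.50900 = 5189 nmi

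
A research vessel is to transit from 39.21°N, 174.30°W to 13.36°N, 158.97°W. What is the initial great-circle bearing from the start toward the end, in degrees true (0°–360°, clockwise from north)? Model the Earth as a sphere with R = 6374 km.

θ = atan2( sin Δλ·cos φ₂ ,  cos φ₁ sin φ₂ − sin φ₁ cos φ₂ cos Δλ )
  = atan2(+0.2572, -0.4141) = 148.16°

148.2°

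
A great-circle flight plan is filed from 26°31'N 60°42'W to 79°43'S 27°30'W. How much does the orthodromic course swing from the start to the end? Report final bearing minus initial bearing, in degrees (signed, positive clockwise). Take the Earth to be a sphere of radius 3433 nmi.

At departure: θ₁ = atan2(sin Δλ cos φ₂, cos φ₁ sin φ₂ − sin φ₁ cos φ₂ cos Δλ) = 174.11°
At arrival: θ₂ = atan2(sin Δλ cos φ₁, −cos φ₂ sin φ₁ + sin φ₂ cos φ₁ cos Δλ) = 149.03°
Δθ = θ₂ − θ₁ = -25.1°

-25.1°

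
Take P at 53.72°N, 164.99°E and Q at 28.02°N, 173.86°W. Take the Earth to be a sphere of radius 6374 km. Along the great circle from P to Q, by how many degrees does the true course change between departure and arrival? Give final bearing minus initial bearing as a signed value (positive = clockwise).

+14.3°

At departure: θ₁ = atan2(sin Δλ cos φ₂, cos φ₁ sin φ₂ − sin φ₁ cos φ₂ cos Δλ) = 140.45°
At arrival: θ₂ = atan2(sin Δλ cos φ₁, −cos φ₂ sin φ₁ + sin φ₂ cos φ₁ cos Δλ) = 154.73°
Δθ = θ₂ − θ₁ = +14.3°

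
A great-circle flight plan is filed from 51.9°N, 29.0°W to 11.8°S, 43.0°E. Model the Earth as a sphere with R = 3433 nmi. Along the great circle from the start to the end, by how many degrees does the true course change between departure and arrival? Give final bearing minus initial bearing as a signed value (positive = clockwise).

+32.7°

At departure: θ₁ = atan2(sin Δλ cos φ₂, cos φ₁ sin φ₂ − sin φ₁ cos φ₂ cos Δλ) = 111.37°
At arrival: θ₂ = atan2(sin Δλ cos φ₁, −cos φ₂ sin φ₁ + sin φ₂ cos φ₁ cos Δλ) = 144.05°
Δθ = θ₂ − θ₁ = +32.7°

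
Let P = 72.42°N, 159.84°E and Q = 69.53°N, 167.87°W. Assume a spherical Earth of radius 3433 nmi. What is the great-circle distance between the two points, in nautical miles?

645 nmi

cos σ = sin φ₁ sin φ₂ + cos φ₁ cos φ₂ cos Δλ
      = sin(72.42°)sin(69.53°) + cos(72.42°)cos(69.53°)cos(32.29°) = 0.9824
σ = 10.767° → d = Rσ = 3433·0.18793 = 645 nmi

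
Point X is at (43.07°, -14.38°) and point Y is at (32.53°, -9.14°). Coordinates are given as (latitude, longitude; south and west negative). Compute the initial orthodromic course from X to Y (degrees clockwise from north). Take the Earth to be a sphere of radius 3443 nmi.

156.9°

N = sin Δλ·cos φ₂ = +0.0770;  D = cos φ₁ sin φ₂ − sin φ₁ cos φ₂ cos Δλ = -0.1805
initial course = atan2(N, D) = 156.90°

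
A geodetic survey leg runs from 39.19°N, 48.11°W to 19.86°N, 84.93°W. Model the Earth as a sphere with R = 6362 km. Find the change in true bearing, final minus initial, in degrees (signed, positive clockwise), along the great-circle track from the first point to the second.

At departure: θ₁ = atan2(sin Δλ cos φ₂, cos φ₁ sin φ₂ − sin φ₁ cos φ₂ cos Δλ) = 249.35°
At arrival: θ₂ = atan2(sin Δλ cos φ₁, −cos φ₂ sin φ₁ + sin φ₂ cos φ₁ cos Δλ) = 230.45°
Δθ = θ₂ − θ₁ = -18.9°

-18.9°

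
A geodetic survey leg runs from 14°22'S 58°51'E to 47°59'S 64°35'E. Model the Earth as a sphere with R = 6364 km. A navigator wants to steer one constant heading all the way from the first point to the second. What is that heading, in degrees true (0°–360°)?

171.9°

Δψ = ln[tan(π/4+φ₂/2)/tan(π/4+φ₁/2)] = -0.7036
Δλ = +0.1001 rad (taken the short way round)
course = atan2(Δλ, Δψ) = 171.91°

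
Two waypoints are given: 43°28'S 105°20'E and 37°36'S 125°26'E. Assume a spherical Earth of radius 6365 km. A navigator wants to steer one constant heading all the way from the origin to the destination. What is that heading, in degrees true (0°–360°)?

Δψ = ln[tan(π/4+φ₂/2)/tan(π/4+φ₁/2)] = +0.1349
Δλ = +0.3508 rad (taken the short way round)
course = atan2(Δλ, Δψ) = 68.97°

69.0°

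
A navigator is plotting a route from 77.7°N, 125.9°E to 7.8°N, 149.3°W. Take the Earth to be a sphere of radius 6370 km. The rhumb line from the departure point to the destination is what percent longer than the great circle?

5.4%

Great circle: σ = 1.4185 rad → d_gc = Rσ = 9035.7 km
Rhumb: Δφ = -1.2200, Δλ = +1.4800, Δψ = -2.0914, q = Δφ/Δψ = 0.5833 → d_rh = R√(Δφ²+q²Δλ²) = 9520.5 km
Excess = (9520.5 − 9035.7) / 9035.7 = 484.8 / 9035.7 = 5.37% ≈ 5.4%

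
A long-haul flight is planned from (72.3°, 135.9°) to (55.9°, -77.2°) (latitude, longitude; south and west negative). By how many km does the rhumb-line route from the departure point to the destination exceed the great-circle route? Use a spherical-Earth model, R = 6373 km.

1602 km

Great circle: cos σ = sin φ₁ sin φ₂ + cos φ₁ cos φ₂ cos Δλ,  σ = 0.8684 rad → d_gc = 5534.1 km
Rhumb line: Δψ = -0.6779, q = Δφ/Δψ = 0.4222, d_rh = R√(Δφ²+q²Δλ²) = 7136.5 km
Excess = 7136.5 − 5534.1 = 1602.4 ≈ 1602 km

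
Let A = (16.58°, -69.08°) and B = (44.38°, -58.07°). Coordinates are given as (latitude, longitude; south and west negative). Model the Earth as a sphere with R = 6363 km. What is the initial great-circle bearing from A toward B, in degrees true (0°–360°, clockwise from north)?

16.2°

θ = atan2( sin Δλ·cos φ₂ ,  cos φ₁ sin φ₂ − sin φ₁ cos φ₂ cos Δλ )
  = atan2(+0.1365, +0.4701) = 16.19°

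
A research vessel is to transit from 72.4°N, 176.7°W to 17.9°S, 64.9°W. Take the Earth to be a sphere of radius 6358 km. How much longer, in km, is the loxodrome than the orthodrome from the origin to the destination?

Great circle: cos σ = sin φ₁ sin φ₂ + cos φ₁ cos φ₂ cos Δλ,  σ = 1.9821 rad → d_gc = 12602.3 km
Rhumb line: Δψ = -2.1832, q = Δφ/Δψ = 0.7219, d_rh = R√(Δφ²+q²Δλ²) = 13439.4 km
Excess = 13439.4 − 12602.3 = 837.1 ≈ 837 km

837 km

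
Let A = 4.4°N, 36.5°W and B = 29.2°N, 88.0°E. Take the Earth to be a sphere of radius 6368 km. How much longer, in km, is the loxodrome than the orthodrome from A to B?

395 km

Great circle: cos σ = sin φ₁ sin φ₂ + cos φ₁ cos φ₂ cos Δλ,  σ = 2.0438 rad → d_gc = 13014.8 km
Rhumb line: Δψ = +0.4564, q = Δφ/Δψ = 0.9484, d_rh = R√(Δφ²+q²Δλ²) = 13410.0 km
Excess = 13410.0 − 13014.8 = 395.2 ≈ 395 km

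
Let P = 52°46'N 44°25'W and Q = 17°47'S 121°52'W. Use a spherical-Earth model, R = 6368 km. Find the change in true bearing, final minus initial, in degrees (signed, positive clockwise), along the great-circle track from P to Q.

Initial bearing θ₁ = atan2(sin Δλ cos φ₂, cos φ₁ sin φ₂ − sin φ₁ cos φ₂ cos Δλ) = 249.39°
Final bearing θ₂ = (initial bearing from the destination back to the start) + 180° = 216.50°
Δθ = θ₂ − θ₁ = -32.9°

-32.9°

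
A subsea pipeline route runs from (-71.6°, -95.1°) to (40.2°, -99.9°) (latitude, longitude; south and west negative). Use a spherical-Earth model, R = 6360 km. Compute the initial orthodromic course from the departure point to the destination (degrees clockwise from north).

N = sin Δλ·cos φ₂ = -0.0639;  D = cos φ₁ sin φ₂ − sin φ₁ cos φ₂ cos Δλ = +0.9259
initial course = atan2(N, D) = 356.05°

356.1°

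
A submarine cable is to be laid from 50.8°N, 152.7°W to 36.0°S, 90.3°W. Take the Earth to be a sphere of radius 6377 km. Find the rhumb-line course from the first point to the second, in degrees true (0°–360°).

Δψ = ln[tan(π/4+φ₂/2)/tan(π/4+φ₁/2)] = -1.7069
Δλ = +1.0891 rad (taken the short way round)
course = atan2(Δλ, Δψ) = 147.46°

147.5°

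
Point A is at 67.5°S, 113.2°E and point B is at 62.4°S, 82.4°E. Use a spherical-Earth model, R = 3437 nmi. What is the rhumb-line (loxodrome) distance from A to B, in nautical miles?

838 nmi

Δψ = ln[tan(π/4+φ₂/2)/tan(π/4+φ₁/2)] = +0.2109;  Δφ = +0.0890 rad,  Δλ = -0.5376 rad
q = Δφ/Δψ = 0.4220
d = R·√(Δφ² + q²Δλ²) = 3437·0.24368 = 838 nmi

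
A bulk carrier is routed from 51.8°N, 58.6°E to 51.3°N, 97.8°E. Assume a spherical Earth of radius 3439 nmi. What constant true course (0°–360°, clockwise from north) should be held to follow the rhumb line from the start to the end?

Δψ = ln[tan(π/4+φ₂/2)/tan(π/4+φ₁/2)] = -0.0140
Δλ = +0.6842 rad (taken the short way round)
course = atan2(Δλ, Δψ) = 91.18°

91.2°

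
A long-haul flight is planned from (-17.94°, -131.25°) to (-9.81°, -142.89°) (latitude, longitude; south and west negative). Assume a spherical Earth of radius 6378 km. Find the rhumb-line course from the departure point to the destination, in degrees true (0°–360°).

Δψ = ln[tan(π/4+φ₂/2)/tan(π/4+φ₁/2)] = +0.1463
Δλ = -0.2032 rad (taken the short way round)
course = atan2(Δλ, Δψ) = 305.76°

305.8°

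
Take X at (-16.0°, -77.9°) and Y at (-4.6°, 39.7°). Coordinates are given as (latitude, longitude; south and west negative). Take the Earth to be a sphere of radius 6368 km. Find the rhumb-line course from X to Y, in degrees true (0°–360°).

84.4°

Meridional parts: M(φ₁)=-0.2830, M(φ₂)=-0.0804 → ΔM = +0.2026;  Δλ = +2.0525 rad
tan C = Δλ / ΔM = +10.1317 → C = 84.36°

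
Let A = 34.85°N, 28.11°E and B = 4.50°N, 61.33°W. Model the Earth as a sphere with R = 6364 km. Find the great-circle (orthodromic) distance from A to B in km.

Haversine: a = sin²(Δφ/2)+cos φ₁ cos φ₂ sin²(Δλ/2) = 0.47359;  σ = 2·atan2(√a,√(1−a))
σ = 86.972° → d = Rσ = 6364·1.51794 = 9660 km

9660 km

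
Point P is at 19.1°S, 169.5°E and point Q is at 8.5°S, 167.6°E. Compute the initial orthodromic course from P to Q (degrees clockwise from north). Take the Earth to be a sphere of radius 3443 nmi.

349.9°

θ = atan2( sin Δλ·cos φ₂ ,  cos φ₁ sin φ₂ − sin φ₁ cos φ₂ cos Δλ )
  = atan2(-0.0328, +0.1838) = 349.88°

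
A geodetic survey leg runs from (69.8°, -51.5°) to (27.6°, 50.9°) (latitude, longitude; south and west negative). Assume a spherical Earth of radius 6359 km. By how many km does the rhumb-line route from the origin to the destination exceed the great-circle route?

Great circle: cos σ = sin φ₁ sin φ₂ + cos φ₁ cos φ₂ cos Δλ,  σ = 1.1928 rad → d_gc = 7584.8 km
Rhumb line: Δψ = -1.2238, q = Δφ/Δψ = 0.6019, d_rh = R√(Δφ²+q²Δλ²) = 8289.9 km
Excess = 8289.9 − 7584.8 = 705.1 ≈ 705 km

705 km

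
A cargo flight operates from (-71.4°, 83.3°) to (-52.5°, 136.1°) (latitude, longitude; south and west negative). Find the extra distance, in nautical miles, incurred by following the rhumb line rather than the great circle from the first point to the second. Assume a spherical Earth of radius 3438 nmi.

51 nmi

Great circle: cos σ = sin φ₁ sin φ₂ + cos φ₁ cos φ₂ cos Δλ,  σ = 0.5170 rad → d_gc = 1777.4 nmi
Rhumb line: Δψ = +0.7290, q = Δφ/Δψ = 0.4525, d_rh = R√(Δφ²+q²Δλ²) = 1828.0 nmi
Excess = 1828.0 − 1777.4 = 50.6 ≈ 51 nmi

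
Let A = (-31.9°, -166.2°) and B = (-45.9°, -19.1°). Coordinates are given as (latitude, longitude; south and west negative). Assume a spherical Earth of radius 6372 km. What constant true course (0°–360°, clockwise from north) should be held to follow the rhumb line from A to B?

Δψ = ln[tan(π/4+φ₂/2)/tan(π/4+φ₁/2)] = -0.3158
Δλ = +2.5674 rad (taken the short way round)
course = atan2(Δλ, Δψ) = 97.01°

97.0°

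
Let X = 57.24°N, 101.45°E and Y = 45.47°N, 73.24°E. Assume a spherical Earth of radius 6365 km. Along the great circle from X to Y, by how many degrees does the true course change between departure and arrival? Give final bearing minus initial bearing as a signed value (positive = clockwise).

-22.3°

Initial bearing θ₁ = atan2(sin Δλ cos φ₂, cos φ₁ sin φ₂ − sin φ₁ cos φ₂ cos Δλ) = 248.00°
Final bearing θ₂ = (initial bearing from the destination back to the start) + 180° = 225.68°
Δθ = θ₂ − θ₁ = -22.3°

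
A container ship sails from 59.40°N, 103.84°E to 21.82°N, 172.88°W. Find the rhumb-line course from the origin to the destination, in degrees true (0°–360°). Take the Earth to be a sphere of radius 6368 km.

121.9°

Meridional parts: M(φ₁)=+1.2962, M(φ₂)=+0.3904 → ΔM = -0.9058;  Δλ = +1.4535 rad
tan C = Δλ / ΔM = -1.6046 → C = 121.93°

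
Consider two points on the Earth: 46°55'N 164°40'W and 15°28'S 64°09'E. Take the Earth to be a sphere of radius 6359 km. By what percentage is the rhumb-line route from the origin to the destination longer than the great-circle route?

4.0%

Great circle: σ = 2.2501 rad → d_gc = Rσ = 14308.4 km
Rhumb: Δφ = -1.0888, Δλ = -2.2896, Δψ = -1.2028, q = Δφ/Δψ = 0.9052 → d_rh = R√(Δφ²+q²Δλ²) = 14887.6 km
Excess = (14887.6 − 14308.4) / 14308.4 = 579.2 / 14308.4 = 4.048% ≈ 4.0%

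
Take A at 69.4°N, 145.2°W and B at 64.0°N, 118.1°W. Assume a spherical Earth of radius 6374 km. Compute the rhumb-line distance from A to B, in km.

Δψ = ln[tan(π/4+φ₂/2)/tan(π/4+φ₁/2)] = -0.2393;  Δφ = -0.0942 rad,  Δλ = +0.4730 rad
q = Δφ/Δψ = 0.3938
d = R·√(Δφ² + q²Δλ²) = 6374·0.20875 = 1331 km

1331 km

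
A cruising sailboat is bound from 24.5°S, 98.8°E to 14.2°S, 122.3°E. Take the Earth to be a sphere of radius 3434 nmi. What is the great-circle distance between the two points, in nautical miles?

cos σ = sin φ₁ sin φ₂ + cos φ₁ cos φ₂ cos Δλ
      = sin(-24.50°)sin(-14.20°) + cos(-24.50°)cos(-14.20°)cos(23.50°) = 0.9107
σ = 24.395° → d = Rσ = 3434·0.42577 = 1462 nmi

1462 nmi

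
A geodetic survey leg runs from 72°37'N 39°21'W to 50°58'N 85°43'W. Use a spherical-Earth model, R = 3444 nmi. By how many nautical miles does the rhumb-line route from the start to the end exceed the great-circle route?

Great circle: cos σ = sin φ₁ sin φ₂ + cos φ₁ cos φ₂ cos Δλ,  σ = 0.5133 rad → d_gc = 1767.8 nmi
Rhumb line: Δψ = -0.8410, q = Δφ/Δψ = 0.4493, d_rh = R√(Δφ²+q²Δλ²) = 1806.1 nmi
Excess = 1806.1 − 1767.8 = 38.3 ≈ 38 nmi

38 nmi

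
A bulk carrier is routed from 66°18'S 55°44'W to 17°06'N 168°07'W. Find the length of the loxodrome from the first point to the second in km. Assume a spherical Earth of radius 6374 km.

13467 km

Δψ = ln[tan(π/4+φ₂/2)/tan(π/4+φ₁/2)] = +1.8645;  Δφ = +1.4556 rad,  Δλ = -1.9615 rad
q = Δφ/Δψ = 0.7807
d = R·√(Δφ² + q²Δλ²) = 6374·2.11275 = 13467 km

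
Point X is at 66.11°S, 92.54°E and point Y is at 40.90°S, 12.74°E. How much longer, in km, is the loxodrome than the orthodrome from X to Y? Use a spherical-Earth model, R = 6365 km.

319 km

Great circle: cos σ = sin φ₁ sin φ₂ + cos φ₁ cos φ₂ cos Δλ,  σ = 0.8595 rad → d_gc = 5470.41 km
Rhumb line: Δψ = +0.7697, q = Δφ/Δψ = 0.5716, d_rh = R√(Δφ²+q²Δλ²) = 5789.88 km
Excess = 5789.88 − 5470.41 = 319.47 ≈ 319 km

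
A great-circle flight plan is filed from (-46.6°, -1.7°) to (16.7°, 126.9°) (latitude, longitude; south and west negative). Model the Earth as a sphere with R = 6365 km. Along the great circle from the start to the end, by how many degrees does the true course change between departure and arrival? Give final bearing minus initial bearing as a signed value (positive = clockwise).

Initial bearing θ₁ = atan2(sin Δλ cos φ₂, cos φ₁ sin φ₂ − sin φ₁ cos φ₂ cos Δλ) = 107.55°
Final bearing θ₂ = (initial bearing from the destination back to the start) + 180° = 43.15°
Δθ = θ₂ − θ₁ = -64.4°

-64.4°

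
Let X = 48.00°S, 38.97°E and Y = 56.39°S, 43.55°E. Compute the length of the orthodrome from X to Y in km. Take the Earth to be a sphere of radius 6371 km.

cos σ = sin φ₁ sin φ₂ + cos φ₁ cos φ₂ cos Δλ
      = sin(-48.00°)sin(-56.39°) + cos(-48.00°)cos(-56.39°)cos(4.58°) = 0.9881
σ = 8.842° → d = Rσ = 6371·0.15433 = 983 km

983 km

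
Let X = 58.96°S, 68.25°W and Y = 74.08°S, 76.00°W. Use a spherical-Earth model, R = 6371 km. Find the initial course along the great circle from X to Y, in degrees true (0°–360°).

188.0°

θ = atan2( sin Δλ·cos φ₂ ,  cos φ₁ sin φ₂ − sin φ₁ cos φ₂ cos Δλ )
  = atan2(-0.0370, -0.2630) = 188.01°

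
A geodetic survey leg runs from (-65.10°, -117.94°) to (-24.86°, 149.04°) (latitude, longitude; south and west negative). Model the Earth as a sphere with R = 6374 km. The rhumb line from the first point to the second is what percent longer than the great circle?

6.8%

Great circle: σ = 1.2012 rad → d_gc = Rσ = 7656.7 km
Rhumb: Δφ = +0.7023, Δλ = -1.6235, Δψ = +1.0624, q = Δφ/Δψ = 0.6611 → d_rh = R√(Δφ²+q²Δλ²) = 8175.4 km
Excess = (8175.4 − 7656.7) / 7656.7 = 518.7 / 7656.7 = 6.77% ≈ 6.8%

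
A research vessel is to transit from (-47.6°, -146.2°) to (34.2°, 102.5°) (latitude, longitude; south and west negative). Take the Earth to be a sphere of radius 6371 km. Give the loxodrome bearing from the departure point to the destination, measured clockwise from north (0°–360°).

309.2°

Meridional parts: M(φ₁)=-0.9471, M(φ₂)=+0.6359 → ΔM = +1.5829;  Δλ = -1.9426 rad
tan C = Δλ / ΔM = -1.2272 → C = 309.18°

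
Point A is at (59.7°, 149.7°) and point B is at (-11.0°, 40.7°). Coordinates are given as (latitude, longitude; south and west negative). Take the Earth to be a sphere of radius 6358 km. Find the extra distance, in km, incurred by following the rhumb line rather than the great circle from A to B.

Great circle: cos σ = sin φ₁ sin φ₂ + cos φ₁ cos φ₂ cos Δλ,  σ = 1.9028 rad → d_gc = 12098.3 km
Rhumb line: Δψ = -1.4997, q = Δφ/Δψ = 0.8228, d_rh = R√(Δφ²+q²Δλ²) = 12672.6 km
Excess = 12672.6 − 12098.3 = 574.3 ≈ 574 km

574 km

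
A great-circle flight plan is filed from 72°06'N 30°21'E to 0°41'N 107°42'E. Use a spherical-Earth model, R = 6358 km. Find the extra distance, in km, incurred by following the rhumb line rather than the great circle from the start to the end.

349 km

Great circle: cos σ = sin φ₁ sin φ₂ + cos φ₁ cos φ₂ cos Δλ,  σ = 1.4921 rad → d_gc = 9486.5 km
Rhumb line: Δψ = -1.8365, q = Δφ/Δψ = 0.6787, d_rh = R√(Δφ²+q²Δλ²) = 9835.9 km
Excess = 9835.9 − 9486.5 = 349.4 ≈ 349 km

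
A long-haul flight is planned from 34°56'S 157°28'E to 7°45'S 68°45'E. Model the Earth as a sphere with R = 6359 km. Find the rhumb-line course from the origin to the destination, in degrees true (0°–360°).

288.4°

Δψ = ln[tan(π/4+φ₂/2)/tan(π/4+φ₁/2)] = +0.5157
Δλ = -1.5484 rad (taken the short way round)
course = atan2(Δλ, Δψ) = 288.42°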